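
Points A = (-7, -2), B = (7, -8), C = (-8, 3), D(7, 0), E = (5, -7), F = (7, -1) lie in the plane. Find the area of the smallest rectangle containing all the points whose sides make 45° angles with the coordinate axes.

208

In coordinates u = x + y, v = x − y the rectangle is axis-aligned; the map (x,y)→(u,v) scales areas by 2.
u-values: -9, -1, -5, 7, -2, 6; range = 7 − (-9) = 16.
v-values: -5, 15, -11, 7, 12, 8; range = 15 − (-11) = 26.
Area = (16 × 26) / 2 = 208.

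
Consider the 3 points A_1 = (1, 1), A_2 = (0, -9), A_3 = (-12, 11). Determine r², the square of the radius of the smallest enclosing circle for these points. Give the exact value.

Side lengths²: A_1A_2² = 101, A_1A_3² = 269, A_2A_3² = 544.
Since A_2A_3² = 544 ≥ 269 + 101 = 370, the angle opposite A_2A_3 is not acute, so the smallest enclosing circle has A_2A_3 as diameter.
Centre = midpoint of A_2A_3 = (-6, 1), r² = 544/4 = 136.

136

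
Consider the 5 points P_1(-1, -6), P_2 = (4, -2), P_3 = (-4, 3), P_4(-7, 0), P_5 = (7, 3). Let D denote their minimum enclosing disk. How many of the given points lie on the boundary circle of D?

The minimum enclosing circle is determined by three boundary points: P_1, P_4, P_5.
Their circumcentre is (3/34, 37/34) with r² = 29725/578.
The farthest remaining point P_2 is at distance² 14357/578 ≤ 29725/578.
The points at distance exactly r from the centre are P_1, P_4, P_5 — 3 points.

3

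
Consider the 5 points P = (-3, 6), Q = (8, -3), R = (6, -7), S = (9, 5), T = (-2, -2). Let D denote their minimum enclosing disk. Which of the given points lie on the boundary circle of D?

The minimum enclosing circle is determined by three boundary points: P, R, S.
Their circumcentre is (251/98, 23/98) with r² = 308125/4802.
The farthest remaining point Q is at distance² 192289/4802 ≤ 308125/4802.
The points at distance exactly r from the centre are P, R, S — 3 points.

P, R, S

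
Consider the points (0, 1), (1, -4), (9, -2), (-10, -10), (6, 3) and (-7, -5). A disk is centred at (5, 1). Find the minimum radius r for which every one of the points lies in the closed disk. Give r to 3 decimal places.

The required radius is the distance from (5, 1) to the farthest point.
Squared distances: 25, 41, 25, 346, 5, 180.
Maximum is 346, attained at (-10, -10).
r = √346 ≈ 18.601.

18.601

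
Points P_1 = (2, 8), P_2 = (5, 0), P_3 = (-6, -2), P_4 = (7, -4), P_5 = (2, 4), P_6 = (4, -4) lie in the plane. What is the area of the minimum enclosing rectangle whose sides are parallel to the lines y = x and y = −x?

In coordinates u = x + y, v = x − y the rectangle is axis-aligned; the map (x,y)→(u,v) scales areas by 2.
u-values: 10, 5, -8, 3, 6, 0; range = 10 − (-8) = 18.
v-values: -6, 5, -4, 11, -2, 8; range = 11 − (-6) = 17.
Area = (18 × 17) / 2 = 153.

153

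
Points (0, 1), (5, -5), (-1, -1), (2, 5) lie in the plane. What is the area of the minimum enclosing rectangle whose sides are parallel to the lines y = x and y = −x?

In coordinates u = x + y, v = x − y the rectangle is axis-aligned; the map (x,y)→(u,v) scales areas by 2.
u-values: 1, 0, -2, 7; range = 7 − (-2) = 9.
v-values: -1, 10, 0, -3; range = 10 − (-3) = 13.
Area = (9 × 13) / 2 = 58.5.

58.5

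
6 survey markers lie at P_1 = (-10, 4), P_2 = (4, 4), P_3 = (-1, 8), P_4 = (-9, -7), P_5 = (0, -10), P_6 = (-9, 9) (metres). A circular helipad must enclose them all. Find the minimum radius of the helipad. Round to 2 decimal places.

10.51

The farthest pair is P_5–P_6 with squared distance 442. The circle on this segment as diameter has centre (-4.5, -0.5) and r² = 442/4 = 110.5.
Check P_1: distance² to centre = 50.5 ≤ 110.5, so it lies inside.
All remaining points lie in this disk, and no smaller disk contains both endpoints, so this is the minimum enclosing circle.
r = √(110.5) ≈ 10.51.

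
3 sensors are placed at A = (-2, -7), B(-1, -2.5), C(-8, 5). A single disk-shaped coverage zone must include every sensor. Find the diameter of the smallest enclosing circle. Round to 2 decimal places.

Side lengths²: AB² = 21.25, AC² = 180, BC² = 105.25.
Since AC² = 180 ≥ 105.25 + 21.25 = 126.5, the angle opposite AC is not acute, so the smallest enclosing circle has AC as diameter.
Centre = midpoint of AC = (-5, -1), r² = 180/4 = 45.
Diameter = 2r = 2√45 ≈ 13.42.

13.42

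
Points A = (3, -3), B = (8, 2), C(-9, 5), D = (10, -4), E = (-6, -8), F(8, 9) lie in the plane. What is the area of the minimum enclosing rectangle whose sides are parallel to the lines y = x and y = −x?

434

In coordinates u = x + y, v = x − y the rectangle is axis-aligned; the map (x,y)→(u,v) scales areas by 2.
u-values: 0, 10, -4, 6, -14, 17; range = 17 − (-14) = 31.
v-values: 6, 6, -14, 14, 2, -1; range = 14 − (-14) = 28.
Area = (31 × 28) / 2 = 434.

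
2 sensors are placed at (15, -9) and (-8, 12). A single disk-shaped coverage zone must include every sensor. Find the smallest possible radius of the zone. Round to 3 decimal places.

15.572

The smallest circle enclosing two points has them as diameter endpoints.
Centre = midpoint = (3.5, 1.5); r² = |(15, -9)−(-8, 12)|²/4 = 970/4 = 242.5.
r = √(242.5) ≈ 15.572.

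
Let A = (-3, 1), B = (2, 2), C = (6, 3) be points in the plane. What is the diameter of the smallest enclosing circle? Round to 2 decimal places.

Side lengths²: AB² = 26, AC² = 85, BC² = 17.
Since AC² = 85 ≥ 26 + 17 = 43, the angle opposite AC is not acute, so the smallest enclosing circle has AC as diameter.
Centre = midpoint of AC = (1.5, 2), r² = 85/4 = 21.25.
Diameter = 2r = 2√(21.25) ≈ 9.22.

9.22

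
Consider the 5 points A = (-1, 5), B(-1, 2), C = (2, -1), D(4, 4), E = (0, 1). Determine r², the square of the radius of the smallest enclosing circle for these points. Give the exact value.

The minimum enclosing circle of a finite set is fixed by two of the points (as a diameter) or three (as a circumcircle).
The minimum enclosing circle is determined by three boundary points: A, C, D.
Their circumcentre is (19/18, 41/18) with r² = 1885/162.
The farthest remaining point B is at distance² 697/162 ≤ 1885/162.

1885/162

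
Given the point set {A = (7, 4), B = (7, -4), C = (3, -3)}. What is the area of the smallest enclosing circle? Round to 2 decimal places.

Side lengths²: AB² = 64, AC² = 65, BC² = 17.
Since AC² = 65 < 64 + 17 = 81, the triangle is acute, so the smallest enclosing circle is the circumcircle.
Circumcentre = (5.875, 0), r² = 17.265625.
Area = π·r² = π·17.265625 ≈ 54.24.

54.24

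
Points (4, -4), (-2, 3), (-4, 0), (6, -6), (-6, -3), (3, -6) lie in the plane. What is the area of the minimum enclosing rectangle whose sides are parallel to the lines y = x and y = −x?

In coordinates u = x + y, v = x − y the rectangle is axis-aligned; the map (x,y)→(u,v) scales areas by 2.
u-values: 0, 1, -4, 0, -9, -3; range = 1 − (-9) = 10.
v-values: 8, -5, -4, 12, -3, 9; range = 12 − (-5) = 17.
Area = (10 × 17) / 2 = 85.

85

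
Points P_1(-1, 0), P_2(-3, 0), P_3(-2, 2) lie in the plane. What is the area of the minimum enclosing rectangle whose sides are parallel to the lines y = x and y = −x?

4.5

In coordinates u = x + y, v = x − y the rectangle is axis-aligned; the map (x,y)→(u,v) scales areas by 2.
u-values: -1, -3, 0; range = 0 − (-3) = 3.
v-values: -1, -3, -4; range = -1 − (-4) = 3.
Area = (3 × 3) / 2 = 4.5.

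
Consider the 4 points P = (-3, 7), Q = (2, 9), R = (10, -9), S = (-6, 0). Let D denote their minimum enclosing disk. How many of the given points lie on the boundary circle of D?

By Welzl's lemma the MEC is supported by two points (diametrically opposite) or three points (on a circumcircle).
The farthest pair is P–R with squared distance 425. The circle on this segment as diameter has centre (3.5, -1) and r² = 425/4 = 106.25.
Check Q: distance² to centre = 102.25 ≤ 106.25, so it lies inside.
All remaining points lie in this disk, and no smaller disk contains both endpoints, so this is the minimum enclosing circle.
The points at distance exactly r from the centre are P, R — 2 points.

2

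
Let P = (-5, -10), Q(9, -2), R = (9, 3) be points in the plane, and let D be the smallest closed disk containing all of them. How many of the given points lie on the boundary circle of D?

Side lengths²: PQ² = 260, PR² = 365, QR² = 25.
Since PR² = 365 ≥ 260 + 25 = 285, the angle opposite PR is not acute, so the smallest enclosing circle has PR as diameter.
Centre = midpoint of PR = (2, -3.5), r² = 365/4 = 91.25.
The points at distance exactly r from the centre are P, R — 2 points.

2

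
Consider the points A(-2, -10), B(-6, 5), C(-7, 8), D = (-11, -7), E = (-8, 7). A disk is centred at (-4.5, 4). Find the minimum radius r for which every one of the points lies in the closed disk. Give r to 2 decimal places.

The required radius is the distance from (-4.5, 4) to the farthest point.
Squared distances: 202.25, 3.25, 22.25, 163.25, 21.25.
Maximum is 202.25, attained at A.
r = √(202.25) ≈ 14.22.

14.22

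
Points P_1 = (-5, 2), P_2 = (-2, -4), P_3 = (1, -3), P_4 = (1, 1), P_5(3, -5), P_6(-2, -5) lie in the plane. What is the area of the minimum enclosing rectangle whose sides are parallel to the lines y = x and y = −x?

In coordinates u = x + y, v = x − y the rectangle is axis-aligned; the map (x,y)→(u,v) scales areas by 2.
u-values: -3, -6, -2, 2, -2, -7; range = 2 − (-7) = 9.
v-values: -7, 2, 4, 0, 8, 3; range = 8 − (-7) = 15.
Area = (9 × 15) / 2 = 67.5.

67.5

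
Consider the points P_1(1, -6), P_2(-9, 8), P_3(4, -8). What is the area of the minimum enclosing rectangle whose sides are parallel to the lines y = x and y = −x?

58

In coordinates u = x + y, v = x − y the rectangle is axis-aligned; the map (x,y)→(u,v) scales areas by 2.
u-values: -5, -1, -4; range = -1 − (-5) = 4.
v-values: 7, -17, 12; range = 12 − (-17) = 29.
Area = (4 × 29) / 2 = 58.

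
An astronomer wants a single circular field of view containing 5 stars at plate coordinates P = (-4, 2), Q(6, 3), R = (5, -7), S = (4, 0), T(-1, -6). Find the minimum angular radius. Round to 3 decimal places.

6.493

A smallest enclosing disk is always determined by at most three of the input points on its boundary.
The minimum enclosing circle is determined by three boundary points: P, Q, R.
Their circumcentre is (31/22, -35/22) with r² = 10201/242.
The farthest remaining point T is at distance² 6109/242 ≤ 10201/242.
r = √(10201/242) ≈ 6.493.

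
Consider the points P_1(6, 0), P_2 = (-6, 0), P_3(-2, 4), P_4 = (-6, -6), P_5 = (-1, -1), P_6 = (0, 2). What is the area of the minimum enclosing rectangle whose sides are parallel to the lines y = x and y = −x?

108

In coordinates u = x + y, v = x − y the rectangle is axis-aligned; the map (x,y)→(u,v) scales areas by 2.
u-values: 6, -6, 2, -12, -2, 2; range = 6 − (-12) = 18.
v-values: 6, -6, -6, 0, 0, -2; range = 6 − (-6) = 12.
Area = (18 × 12) / 2 = 108.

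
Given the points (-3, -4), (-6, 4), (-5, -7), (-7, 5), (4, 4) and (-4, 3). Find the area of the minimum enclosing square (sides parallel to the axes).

144

The bounding box has width 11 and height 12.
An axis-aligned square enclosing the set must have side ≥ max(width, height).
So the minimum side is max(11, 12) = 12.
Area = 12² = 144.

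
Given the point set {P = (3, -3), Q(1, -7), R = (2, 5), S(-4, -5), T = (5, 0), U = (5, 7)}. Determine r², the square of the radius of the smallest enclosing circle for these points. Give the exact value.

38425/676

The minimum enclosing circle is determined by three boundary points: Q, S, U.
Their circumcentre is (29/26, 7/13) with r² = 38425/676.
The farthest remaining point R is at distance² 13985/676 ≤ 38425/676.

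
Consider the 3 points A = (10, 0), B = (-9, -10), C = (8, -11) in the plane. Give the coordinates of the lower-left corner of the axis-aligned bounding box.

(-9, -11)

x-range [-9, 10], y-range [-11, 0].
The lower-left corner is (-9, -11).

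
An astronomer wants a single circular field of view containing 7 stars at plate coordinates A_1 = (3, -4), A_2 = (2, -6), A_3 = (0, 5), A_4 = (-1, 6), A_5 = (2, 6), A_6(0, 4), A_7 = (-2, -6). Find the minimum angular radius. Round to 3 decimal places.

By Welzl's lemma the MEC is supported by two points (diametrically opposite) or three points (on a circumcircle).
The farthest pair is A_5–A_7 with squared distance 160. The circle on this segment as diameter has centre (0, 0) and r² = 160/4 = 40.
Check A_1: distance² to centre = 25 ≤ 40, so it lies inside.
All remaining points lie in this disk, and no smaller disk contains both endpoints, so this is the minimum enclosing circle.
r = √40 ≈ 6.325.

6.325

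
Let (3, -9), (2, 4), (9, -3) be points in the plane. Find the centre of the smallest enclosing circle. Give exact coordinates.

(2.5, -2.5)

Call the three points A, B, C in the order given.
Side lengths²: AB² = 170, AC² = 72, BC² = 98.
Since AB² = 170 ≥ 98 + 72 = 170, the angle opposite AB is not acute, so the smallest enclosing circle has AB as diameter.
Centre = midpoint of AB = (2.5, -2.5), r² = 170/4 = 42.5.
Centre = (2.5, -2.5).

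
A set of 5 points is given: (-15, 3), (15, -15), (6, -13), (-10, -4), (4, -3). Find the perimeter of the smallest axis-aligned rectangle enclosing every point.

96

Width = max x − min x = 15 − (-15) = 30.
Height = max y − min y = 3 − (-15) = 18.
Perimeter = 2(30 + 18) = 96.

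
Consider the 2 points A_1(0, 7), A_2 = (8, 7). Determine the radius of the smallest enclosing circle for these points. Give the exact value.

4

The smallest circle enclosing two points has them as diameter endpoints.
Centre = midpoint = (4, 7); r² = |A_1A_2|²/4 = 64/4 = 16.
r = √16 = 4.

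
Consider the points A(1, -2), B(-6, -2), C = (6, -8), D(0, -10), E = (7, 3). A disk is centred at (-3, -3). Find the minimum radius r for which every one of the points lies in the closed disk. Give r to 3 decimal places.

11.662

The required radius is the distance from (-3, -3) to the farthest point.
Squared distances: 17, 10, 106, 58, 136.
Maximum is 136, attained at E.
r = √136 ≈ 11.662.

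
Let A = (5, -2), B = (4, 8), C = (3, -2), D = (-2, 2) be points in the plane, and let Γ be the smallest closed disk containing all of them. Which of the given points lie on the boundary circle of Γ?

A, B, D

The minimum enclosing circle is determined by three boundary points: A, B, D.
Their circumcentre is (69/22, 63/22) with r² = 6565/242.
The farthest remaining point C is at distance² 5729/242 ≤ 6565/242.
The points at distance exactly r from the centre are A, B, D — 3 points.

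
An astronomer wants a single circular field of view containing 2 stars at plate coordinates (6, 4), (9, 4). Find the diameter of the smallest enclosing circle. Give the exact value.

The smallest circle enclosing two points has them as diameter endpoints.
Centre = midpoint = (7.5, 4); r² = |(6, 4)−(9, 4)|²/4 = 9/4 = 2.25.
Diameter = 2r = 2√(2.25) = 3.

3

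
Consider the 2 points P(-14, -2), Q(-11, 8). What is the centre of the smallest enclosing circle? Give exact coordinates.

(-12.5, 3)

The smallest circle enclosing two points has them as diameter endpoints.
Centre = midpoint = (-12.5, 3); r² = |PQ|²/4 = 109/4 = 27.25.
Centre = (-12.5, 3).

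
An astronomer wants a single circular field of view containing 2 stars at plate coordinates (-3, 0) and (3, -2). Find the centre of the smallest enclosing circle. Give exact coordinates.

The smallest circle enclosing two points has them as diameter endpoints.
Centre = midpoint = (0, -1); r² = |(-3, 0)−(3, -2)|²/4 = 40/4 = 10.
Centre = (0, -1).

(0, -1)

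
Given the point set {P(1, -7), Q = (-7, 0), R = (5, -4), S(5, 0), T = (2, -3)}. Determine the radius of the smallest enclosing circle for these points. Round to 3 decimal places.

6.325

By Welzl's lemma the MEC is supported by two points (diametrically opposite) or three points (on a circumcircle).
The farthest pair is Q–R with squared distance 160. The circle on this segment as diameter has centre (-1, -2) and r² = 160/4 = 40.
Check P: distance² to centre = 29 ≤ 40, so it lies inside.
All remaining points lie in this disk, and no smaller disk contains both endpoints, so this is the minimum enclosing circle.
r = √40 ≈ 6.325.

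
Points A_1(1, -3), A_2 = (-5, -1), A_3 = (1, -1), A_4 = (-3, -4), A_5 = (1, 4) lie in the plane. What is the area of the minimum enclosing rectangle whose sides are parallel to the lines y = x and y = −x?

In coordinates u = x + y, v = x − y the rectangle is axis-aligned; the map (x,y)→(u,v) scales areas by 2.
u-values: -2, -6, 0, -7, 5; range = 5 − (-7) = 12.
v-values: 4, -4, 2, 1, -3; range = 4 − (-4) = 8.
Area = (12 × 8) / 2 = 48.

48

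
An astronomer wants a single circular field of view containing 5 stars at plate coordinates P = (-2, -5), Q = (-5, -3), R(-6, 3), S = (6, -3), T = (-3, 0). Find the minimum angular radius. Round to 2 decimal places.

The minimum enclosing circle of a finite set is fixed by two of the points (as a diameter) or three (as a circumcircle).
The farthest pair is R–S with squared distance 180. The circle on this segment as diameter has centre (0, 0) and r² = 180/4 = 45.
Check P: distance² to centre = 29 ≤ 45, so it lies inside.
All remaining points lie in this disk, and no smaller disk contains both endpoints, so this is the minimum enclosing circle.
r = √45 ≈ 6.71.

6.71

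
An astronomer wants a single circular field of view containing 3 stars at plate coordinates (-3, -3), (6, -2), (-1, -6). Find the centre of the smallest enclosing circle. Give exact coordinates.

(1.5, -2.5)

Call the three points A, B, C in the order given.
Side lengths²: AB² = 82, AC² = 13, BC² = 65.
Since AB² = 82 ≥ 65 + 13 = 78, the angle opposite AB is not acute, so the smallest enclosing circle has AB as diameter.
Centre = midpoint of AB = (1.5, -2.5), r² = 82/4 = 20.5.
Centre = (1.5, -2.5).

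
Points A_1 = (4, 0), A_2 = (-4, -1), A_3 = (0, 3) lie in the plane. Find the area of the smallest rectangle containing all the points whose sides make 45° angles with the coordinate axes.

31.5

In coordinates u = x + y, v = x − y the rectangle is axis-aligned; the map (x,y)→(u,v) scales areas by 2.
u-values: 4, -5, 3; range = 4 − (-5) = 9.
v-values: 4, -3, -3; range = 4 − (-3) = 7.
Area = (9 × 7) / 2 = 31.5.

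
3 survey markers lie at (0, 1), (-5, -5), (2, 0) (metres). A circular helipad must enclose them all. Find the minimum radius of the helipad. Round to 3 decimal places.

4.301

Call the three points A, B, C in the order given.
Side lengths²: AB² = 61, AC² = 5, BC² = 74.
Since BC² = 74 ≥ 61 + 5 = 66, the angle opposite BC is not acute, so the smallest enclosing circle has BC as diameter.
Centre = midpoint of BC = (-1.5, -2.5), r² = 74/4 = 18.5.
r = √(18.5) ≈ 4.301.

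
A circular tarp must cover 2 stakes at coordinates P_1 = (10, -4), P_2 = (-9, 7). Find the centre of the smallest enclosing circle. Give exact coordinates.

(0.5, 1.5)

The smallest circle enclosing two points has them as diameter endpoints.
Centre = midpoint = (0.5, 1.5); r² = |P_1P_2|²/4 = 482/4 = 120.5.
Centre = (0.5, 1.5).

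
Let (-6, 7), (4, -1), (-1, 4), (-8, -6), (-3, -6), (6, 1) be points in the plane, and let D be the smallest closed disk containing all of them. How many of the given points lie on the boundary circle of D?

By Welzl's lemma the MEC is supported by two points (diametrically opposite) or three points (on a circumcircle).
The minimum enclosing circle is determined by three boundary points: (-6, 7), (-8, -6), (6, 1).
Their circumcentre is (-2.125, -0.25) with r² = 67.578125.
The farthest remaining point (4, -1) is at distance² 38.078125 ≤ 67.578125.
The points at distance exactly r from the centre are (-6, 7), (-8, -6), (6, 1) — 3 points.

3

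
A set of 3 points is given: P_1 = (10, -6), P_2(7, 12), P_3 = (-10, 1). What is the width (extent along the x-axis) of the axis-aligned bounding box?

max x = 10, min x = -10, so width = 20.

20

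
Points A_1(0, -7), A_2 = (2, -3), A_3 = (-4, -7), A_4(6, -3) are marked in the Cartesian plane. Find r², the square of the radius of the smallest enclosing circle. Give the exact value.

The farthest pair is A_3–A_4 with squared distance 116. The circle on this segment as diameter has centre (1, -5) and r² = 116/4 = 29.
Check A_1: distance² to centre = 5 ≤ 29, so it lies inside.
All remaining points lie in this disk, and no smaller disk contains both endpoints, so this is the minimum enclosing circle.

29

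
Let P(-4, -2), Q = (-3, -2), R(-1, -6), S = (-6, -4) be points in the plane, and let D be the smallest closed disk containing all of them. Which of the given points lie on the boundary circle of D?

By Welzl's lemma the MEC is supported by two points (diametrically opposite) or three points (on a circumcircle).
The minimum enclosing circle is determined by three boundary points: P, R, S.
Their circumcentre is (-47/14, -65/14) with r² = 725/98.
The farthest remaining point Q is at distance² 697/98 ≤ 725/98.
The points at distance exactly r from the centre are P, R, S — 3 points.

P, R, S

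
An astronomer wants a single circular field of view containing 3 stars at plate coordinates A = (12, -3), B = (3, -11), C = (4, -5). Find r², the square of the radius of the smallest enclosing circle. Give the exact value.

36.25

Side lengths²: AB² = 145, AC² = 68, BC² = 37.
Since AB² = 145 ≥ 68 + 37 = 105, the angle opposite AB is not acute, so the smallest enclosing circle has AB as diameter.
Centre = midpoint of AB = (7.5, -7), r² = 145/4 = 36.25.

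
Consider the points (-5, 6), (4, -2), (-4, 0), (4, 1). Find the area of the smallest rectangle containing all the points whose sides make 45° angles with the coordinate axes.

76.5

In coordinates u = x + y, v = x − y the rectangle is axis-aligned; the map (x,y)→(u,v) scales areas by 2.
u-values: 1, 2, -4, 5; range = 5 − (-4) = 9.
v-values: -11, 6, -4, 3; range = 6 − (-11) = 17.
Area = (9 × 17) / 2 = 76.5.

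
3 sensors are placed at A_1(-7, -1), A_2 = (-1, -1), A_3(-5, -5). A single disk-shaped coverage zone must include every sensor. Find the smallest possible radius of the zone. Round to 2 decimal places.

Side lengths²: A_1A_2² = 36, A_1A_3² = 20, A_2A_3² = 32.
Since A_1A_2² = 36 < 32 + 20 = 52, the triangle is acute, so the smallest enclosing circle is the circumcircle.
Circumcentre = (-4, -2), r² = 10.
r = √10 ≈ 3.16.

3.16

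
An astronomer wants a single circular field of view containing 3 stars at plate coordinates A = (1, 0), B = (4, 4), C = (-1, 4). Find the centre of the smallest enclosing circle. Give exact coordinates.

Side lengths²: AB² = 25, AC² = 20, BC² = 25.
Since BC² = 25 < 25 + 20 = 45, the triangle is acute, so the smallest enclosing circle is the circumcircle.
Circumcentre = (1.5, 2.75), r² = 7.8125.
Centre = (1.5, 2.75).

(1.5, 2.75)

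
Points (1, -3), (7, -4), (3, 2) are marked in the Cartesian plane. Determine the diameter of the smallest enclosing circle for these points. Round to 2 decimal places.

Call the three points A, B, C in the order given.
Side lengths²: AB² = 37, AC² = 29, BC² = 52.
Since BC² = 52 < 37 + 29 = 66, the triangle is acute, so the smallest enclosing circle is the circumcircle.
Circumcentre = (4.34375, -1.4375), r² = 13.6220703125.
Diameter = 2r = 2√(13.6220703125) ≈ 7.38.

7.38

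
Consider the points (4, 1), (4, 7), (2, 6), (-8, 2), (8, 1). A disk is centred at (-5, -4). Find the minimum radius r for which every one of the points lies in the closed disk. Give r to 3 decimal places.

14.213

The required radius is the distance from (-5, -4) to the farthest point.
Squared distances: 106, 202, 149, 45, 194.
Maximum is 202, attained at (4, 7).
r = √202 ≈ 14.213.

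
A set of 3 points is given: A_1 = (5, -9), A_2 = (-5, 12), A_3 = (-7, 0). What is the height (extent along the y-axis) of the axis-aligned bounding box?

21

max y = 12, min y = -9, so height = 21.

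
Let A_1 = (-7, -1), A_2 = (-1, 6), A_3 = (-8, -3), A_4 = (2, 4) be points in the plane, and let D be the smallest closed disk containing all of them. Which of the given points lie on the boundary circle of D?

By Welzl's lemma the MEC is supported by two points (diametrically opposite) or three points (on a circumcircle).
The farthest pair is A_3–A_4 with squared distance 149. The circle on this segment as diameter has centre (-3, 0.5) and r² = 149/4 = 37.25.
Check A_1: distance² to centre = 18.25 ≤ 37.25, so it lies inside.
All remaining points lie in this disk, and no smaller disk contains both endpoints, so this is the minimum enclosing circle.
The points at distance exactly r from the centre are A_3, A_4 — 2 points.

A_3, A_4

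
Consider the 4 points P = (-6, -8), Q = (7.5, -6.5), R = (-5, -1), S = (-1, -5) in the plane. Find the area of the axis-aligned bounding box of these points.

94.5

x ranges over [-6, 7.5], width 13.5.
y ranges over [-8, -1], height 7.
Area = 13.5 × 7 = 94.5.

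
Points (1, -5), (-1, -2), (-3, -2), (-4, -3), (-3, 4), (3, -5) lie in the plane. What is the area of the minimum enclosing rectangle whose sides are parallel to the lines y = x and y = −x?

60

In coordinates u = x + y, v = x − y the rectangle is axis-aligned; the map (x,y)→(u,v) scales areas by 2.
u-values: -4, -3, -5, -7, 1, -2; range = 1 − (-7) = 8.
v-values: 6, 1, -1, -1, -7, 8; range = 8 − (-7) = 15.
Area = (8 × 15) / 2 = 60.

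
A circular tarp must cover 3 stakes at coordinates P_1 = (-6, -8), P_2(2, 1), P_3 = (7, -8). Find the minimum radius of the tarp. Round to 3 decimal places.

6.888

Side lengths²: P_1P_2² = 145, P_1P_3² = 169, P_2P_3² = 106.
Since P_1P_3² = 169 < 145 + 106 = 251, the triangle is acute, so the smallest enclosing circle is the circumcircle.
Circumcentre = (0.5, -103/18), r² = 7685/162.
r = √(7685/162) ≈ 6.888.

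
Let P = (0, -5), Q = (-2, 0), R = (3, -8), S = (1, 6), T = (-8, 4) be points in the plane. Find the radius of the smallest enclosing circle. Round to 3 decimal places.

8.163

By Welzl's lemma the MEC is supported by two points (diametrically opposite) or three points (on a circumcircle).
The minimum enclosing circle is determined by three boundary points: R, S, T.
Their circumcentre is (-53/26, -41/26) with r² = 22525/338.
The farthest remaining point P is at distance² 5365/338 ≤ 22525/338.
r = √(22525/338) ≈ 8.163.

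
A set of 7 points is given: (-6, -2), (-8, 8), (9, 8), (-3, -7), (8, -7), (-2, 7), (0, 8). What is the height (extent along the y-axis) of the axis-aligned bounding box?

15

max y = 8, min y = -7, so height = 15.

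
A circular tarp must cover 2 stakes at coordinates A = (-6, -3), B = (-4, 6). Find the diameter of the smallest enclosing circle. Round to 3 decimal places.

9.220

The smallest circle enclosing two points has them as diameter endpoints.
Centre = midpoint = (-5, 1.5); r² = |AB|²/4 = 85/4 = 21.25.
Diameter = 2r = 2√(21.25) ≈ 9.220.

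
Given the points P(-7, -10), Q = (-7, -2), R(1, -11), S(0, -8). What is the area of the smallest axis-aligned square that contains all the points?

81

The bounding box has width 8 and height 9.
An axis-aligned square enclosing the set must have side ≥ max(width, height).
So the minimum side is max(8, 9) = 9.
Area = 9² = 81.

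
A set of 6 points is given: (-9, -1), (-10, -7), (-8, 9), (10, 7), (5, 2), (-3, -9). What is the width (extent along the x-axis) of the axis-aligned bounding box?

20

max x = 10, min x = -10, so width = 20.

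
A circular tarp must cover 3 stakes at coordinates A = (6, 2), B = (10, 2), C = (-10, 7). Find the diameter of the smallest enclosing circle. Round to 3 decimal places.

20.616

Side lengths²: AB² = 16, AC² = 281, BC² = 425.
Since BC² = 425 ≥ 281 + 16 = 297, the angle opposite BC is not acute, so the smallest enclosing circle has BC as diameter.
Centre = midpoint of BC = (0, 4.5), r² = 425/4 = 106.25.
Diameter = 2r = 2√(106.25) ≈ 20.616.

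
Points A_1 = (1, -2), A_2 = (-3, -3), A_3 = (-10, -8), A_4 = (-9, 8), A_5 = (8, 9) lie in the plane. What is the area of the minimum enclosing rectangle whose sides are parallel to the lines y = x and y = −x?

350

In coordinates u = x + y, v = x − y the rectangle is axis-aligned; the map (x,y)→(u,v) scales areas by 2.
u-values: -1, -6, -18, -1, 17; range = 17 − (-18) = 35.
v-values: 3, 0, -2, -17, -1; range = 3 − (-17) = 20.
Area = (35 × 20) / 2 = 350.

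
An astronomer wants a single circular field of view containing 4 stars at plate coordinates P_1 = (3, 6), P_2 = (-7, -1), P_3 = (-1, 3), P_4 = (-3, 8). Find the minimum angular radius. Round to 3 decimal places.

6.103

The farthest pair is P_1–P_2 with squared distance 149. The circle on this segment as diameter has centre (-2, 2.5) and r² = 149/4 = 37.25.
Check P_3: distance² to centre = 1.25 ≤ 37.25, so it lies inside.
All remaining points lie in this disk, and no smaller disk contains both endpoints, so this is the minimum enclosing circle.
r = √(37.25) ≈ 6.103.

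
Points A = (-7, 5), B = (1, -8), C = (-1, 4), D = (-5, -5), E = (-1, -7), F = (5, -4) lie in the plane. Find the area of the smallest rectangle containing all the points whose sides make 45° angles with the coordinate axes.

In coordinates u = x + y, v = x − y the rectangle is axis-aligned; the map (x,y)→(u,v) scales areas by 2.
u-values: -2, -7, 3, -10, -8, 1; range = 3 − (-10) = 13.
v-values: -12, 9, -5, 0, 6, 9; range = 9 − (-12) = 21.
Area = (13 × 21) / 2 = 136.5.

136.5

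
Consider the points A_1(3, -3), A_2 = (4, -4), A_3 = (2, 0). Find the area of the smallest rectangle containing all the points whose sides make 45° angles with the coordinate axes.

In coordinates u = x + y, v = x − y the rectangle is axis-aligned; the map (x,y)→(u,v) scales areas by 2.
u-values: 0, 0, 2; range = 2 − 0 = 2.
v-values: 6, 8, 2; range = 8 − 2 = 6.
Area = (2 × 6) / 2 = 6.

6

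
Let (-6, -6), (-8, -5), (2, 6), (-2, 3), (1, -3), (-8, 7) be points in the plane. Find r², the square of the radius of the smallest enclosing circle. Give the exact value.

55.8025

The minimum enclosing circle is determined by three boundary points: (-8, -5), (2, 6), (-8, 7).
Their circumcentre is (-3.55, 1) with r² = 55.8025.
The farthest remaining point (-6, -6) is at distance² 55.0025 ≤ 55.8025.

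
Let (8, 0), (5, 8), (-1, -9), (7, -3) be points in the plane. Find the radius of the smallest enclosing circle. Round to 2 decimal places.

9.01

The minimum enclosing circle of a finite set is fixed by two of the points (as a diameter) or three (as a circumcircle).
The farthest pair is (5, 8)–(-1, -9) with squared distance 325. The circle on this segment as diameter has centre (2, -0.5) and r² = 325/4 = 81.25.
Check (8, 0): distance² to centre = 36.25 ≤ 81.25, so it lies inside.
All remaining points lie in this disk, and no smaller disk contains both endpoints, so this is the minimum enclosing circle.
r = √(81.25) ≈ 9.01.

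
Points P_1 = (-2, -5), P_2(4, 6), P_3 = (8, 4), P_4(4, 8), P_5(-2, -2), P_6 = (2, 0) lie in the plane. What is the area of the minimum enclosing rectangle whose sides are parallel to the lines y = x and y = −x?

76

In coordinates u = x + y, v = x − y the rectangle is axis-aligned; the map (x,y)→(u,v) scales areas by 2.
u-values: -7, 10, 12, 12, -4, 2; range = 12 − (-7) = 19.
v-values: 3, -2, 4, -4, 0, 2; range = 4 − (-4) = 8.
Area = (19 × 8) / 2 = 76.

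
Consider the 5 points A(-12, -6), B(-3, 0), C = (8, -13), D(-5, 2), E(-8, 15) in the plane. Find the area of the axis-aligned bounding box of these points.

560

x ranges over [-12, 8], width 20.
y ranges over [-13, 15], height 28.
Area = 20 × 28 = 560.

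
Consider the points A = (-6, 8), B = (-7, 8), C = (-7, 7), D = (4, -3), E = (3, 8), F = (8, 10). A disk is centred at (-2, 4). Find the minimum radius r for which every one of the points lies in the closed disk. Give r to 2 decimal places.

11.66

The required radius is the distance from (-2, 4) to the farthest point.
Squared distances: 32, 41, 34, 85, 41, 136.
Maximum is 136, attained at F.
r = √136 ≈ 11.66.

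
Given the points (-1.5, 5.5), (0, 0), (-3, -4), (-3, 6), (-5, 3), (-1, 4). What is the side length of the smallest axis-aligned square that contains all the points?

10

The bounding box has width 5 and height 10.
An axis-aligned square enclosing the set must have side ≥ max(width, height).
So the minimum side is max(5, 10) = 10.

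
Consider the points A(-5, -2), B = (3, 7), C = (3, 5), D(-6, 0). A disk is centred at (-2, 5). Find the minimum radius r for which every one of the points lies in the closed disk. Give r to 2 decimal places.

The required radius is the distance from (-2, 5) to the farthest point.
Squared distances: 58, 29, 25, 41.
Maximum is 58, attained at A.
r = √58 ≈ 7.62.

7.62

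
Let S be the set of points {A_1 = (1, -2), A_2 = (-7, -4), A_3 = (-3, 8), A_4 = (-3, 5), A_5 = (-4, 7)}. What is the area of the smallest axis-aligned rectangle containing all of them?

x ranges over [-7, 1], width 8.
y ranges over [-4, 8], height 12.
Area = 8 × 12 = 96.

96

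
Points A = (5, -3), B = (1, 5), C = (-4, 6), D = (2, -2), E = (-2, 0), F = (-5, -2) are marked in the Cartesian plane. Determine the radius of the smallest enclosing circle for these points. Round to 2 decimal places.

6.37

The minimum enclosing circle is determined by three boundary points: A, C, F.
Their circumcentre is (7/18, 25/18) with r² = 6565/162.
The farthest remaining point D is at distance² 2281/162 ≤ 6565/162.
r = √(6565/162) ≈ 6.37.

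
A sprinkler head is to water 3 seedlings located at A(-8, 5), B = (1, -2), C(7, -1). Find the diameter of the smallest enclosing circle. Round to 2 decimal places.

16.16

Side lengths²: AB² = 130, AC² = 261, BC² = 37.
Since AC² = 261 ≥ 130 + 37 = 167, the angle opposite AC is not acute, so the smallest enclosing circle has AC as diameter.
Centre = midpoint of AC = (-0.5, 2), r² = 261/4 = 65.25.
Diameter = 2r = 2√(65.25) ≈ 16.16.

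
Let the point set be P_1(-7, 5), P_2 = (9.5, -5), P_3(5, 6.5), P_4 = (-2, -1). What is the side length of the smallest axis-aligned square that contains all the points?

16.5

The bounding box has width 16.5 and height 11.5.
An axis-aligned square enclosing the set must have side ≥ max(width, height).
So the minimum side is max(16.5, 11.5) = 16.5.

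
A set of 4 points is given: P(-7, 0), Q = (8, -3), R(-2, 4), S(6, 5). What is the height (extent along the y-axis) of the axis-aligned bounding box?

max y = 5, min y = -3, so height = 8.

8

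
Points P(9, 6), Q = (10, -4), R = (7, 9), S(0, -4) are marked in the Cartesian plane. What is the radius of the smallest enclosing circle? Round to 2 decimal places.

A smallest enclosing disk is always determined by at most three of the input points on its boundary.
The minimum enclosing circle is determined by three boundary points: Q, R, S.
Their circumcentre is (5, 22/13) with r² = 9701/169.
The farthest remaining point P is at distance² 5840/169 ≤ 9701/169.
r = √(9701/169) ≈ 7.58.

7.58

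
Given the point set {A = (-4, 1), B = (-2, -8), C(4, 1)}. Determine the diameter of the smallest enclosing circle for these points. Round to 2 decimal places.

11.08

Side lengths²: AB² = 85, AC² = 64, BC² = 117.
Since BC² = 117 < 85 + 64 = 149, the triangle is acute, so the smallest enclosing circle is the circumcircle.
Circumcentre = (0, -17/6), r² = 1105/36.
Diameter = 2r = 2√(1105/36) ≈ 11.08.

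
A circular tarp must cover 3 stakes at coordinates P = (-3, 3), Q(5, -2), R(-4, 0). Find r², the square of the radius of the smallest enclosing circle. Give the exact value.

Side lengths²: PQ² = 89, PR² = 10, QR² = 85.
Since PQ² = 89 < 85 + 10 = 95, the triangle is acute, so the smallest enclosing circle is the circumcircle.
Circumcentre = (43/58, 5/58), r² = 37825/1682.

37825/1682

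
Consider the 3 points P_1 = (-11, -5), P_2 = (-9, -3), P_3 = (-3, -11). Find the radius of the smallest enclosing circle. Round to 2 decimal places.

5.05

Side lengths²: P_1P_2² = 8, P_1P_3² = 100, P_2P_3² = 100.
Since P_2P_3² = 100 < 100 + 8 = 108, the triangle is acute, so the smallest enclosing circle is the circumcircle.
Circumcentre = (-46/7, -52/7), r² = 1250/49.
r = √(1250/49) ≈ 5.05.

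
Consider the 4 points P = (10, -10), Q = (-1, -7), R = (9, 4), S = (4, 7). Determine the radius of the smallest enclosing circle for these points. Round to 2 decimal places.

9.04

The minimum enclosing circle is determined by three boundary points: P, Q, S.
Their circumcentre is (165/26, -45/26) with r² = 2125/26.
The farthest remaining point R is at distance² 1037/26 ≤ 2125/26.
r = √(2125/26) ≈ 9.04.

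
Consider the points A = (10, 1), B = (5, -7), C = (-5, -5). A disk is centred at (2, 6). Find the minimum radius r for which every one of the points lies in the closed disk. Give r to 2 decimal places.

13.34

The required radius is the distance from (2, 6) to the farthest point.
Squared distances: 89, 178, 170.
Maximum is 178, attained at B.
r = √178 ≈ 13.34.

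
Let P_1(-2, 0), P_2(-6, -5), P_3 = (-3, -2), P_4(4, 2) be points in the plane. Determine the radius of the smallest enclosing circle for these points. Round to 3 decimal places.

6.103

The minimum enclosing circle of a finite set is fixed by two of the points (as a diameter) or three (as a circumcircle).
The farthest pair is P_2–P_4 with squared distance 149. The circle on this segment as diameter has centre (-1, -1.5) and r² = 149/4 = 37.25.
Check P_1: distance² to centre = 3.25 ≤ 37.25, so it lies inside.
All remaining points lie in this disk, and no smaller disk contains both endpoints, so this is the minimum enclosing circle.
r = √(37.25) ≈ 6.103.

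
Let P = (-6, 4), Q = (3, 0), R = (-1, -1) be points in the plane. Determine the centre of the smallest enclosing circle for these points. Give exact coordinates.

(-1.5, 2)

Side lengths²: PQ² = 97, PR² = 50, QR² = 17.
Since PQ² = 97 ≥ 50 + 17 = 67, the angle opposite PQ is not acute, so the smallest enclosing circle has PQ as diameter.
Centre = midpoint of PQ = (-1.5, 2), r² = 97/4 = 24.25.
Centre = (-1.5, 2).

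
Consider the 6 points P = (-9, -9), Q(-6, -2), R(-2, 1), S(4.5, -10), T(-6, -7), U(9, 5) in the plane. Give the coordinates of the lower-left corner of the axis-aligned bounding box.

x-range [-9, 9], y-range [-10, 5].
The lower-left corner is (-9, -10).

(-9, -10)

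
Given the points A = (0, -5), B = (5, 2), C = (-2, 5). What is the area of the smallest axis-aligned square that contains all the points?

The bounding box has width 7 and height 10.
An axis-aligned square enclosing the set must have side ≥ max(width, height).
So the minimum side is max(7, 10) = 10.
Area = 10² = 100.

100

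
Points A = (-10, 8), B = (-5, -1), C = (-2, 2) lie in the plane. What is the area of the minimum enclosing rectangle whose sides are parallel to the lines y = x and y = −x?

42

In coordinates u = x + y, v = x − y the rectangle is axis-aligned; the map (x,y)→(u,v) scales areas by 2.
u-values: -2, -6, 0; range = 0 − (-6) = 6.
v-values: -18, -4, -4; range = -4 − (-18) = 14.
Area = (6 × 14) / 2 = 42.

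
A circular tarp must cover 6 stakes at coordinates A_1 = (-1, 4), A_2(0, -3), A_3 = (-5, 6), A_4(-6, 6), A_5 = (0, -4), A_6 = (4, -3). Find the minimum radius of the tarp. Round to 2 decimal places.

6.73

By Welzl's lemma the MEC is supported by two points (diametrically opposite) or three points (on a circumcircle).
The farthest pair is A_4–A_6 with squared distance 181. The circle on this segment as diameter has centre (-1, 1.5) and r² = 181/4 = 45.25.
Check A_1: distance² to centre = 6.25 ≤ 45.25, so it lies inside.
All remaining points lie in this disk, and no smaller disk contains both endpoints, so this is the minimum enclosing circle.
r = √(45.25) ≈ 6.73.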